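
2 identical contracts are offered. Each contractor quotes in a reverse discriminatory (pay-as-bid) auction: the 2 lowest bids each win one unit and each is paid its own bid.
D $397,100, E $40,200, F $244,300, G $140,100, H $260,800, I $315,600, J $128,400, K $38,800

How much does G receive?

Sorting: 38,800 (K), 40,200 (E), 128,400 (J), 140,100 (G), …
Lowest 2: K, E.
G does not win → $0.

G is paid $0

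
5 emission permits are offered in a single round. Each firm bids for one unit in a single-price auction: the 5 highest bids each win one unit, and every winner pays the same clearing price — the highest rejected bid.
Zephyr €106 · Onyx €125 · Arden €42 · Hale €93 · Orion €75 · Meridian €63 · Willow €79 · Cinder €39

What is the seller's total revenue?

Ordering the bids: 125 (Onyx), 106 (Zephyr), 93 (Hale), 79 (Willow), 75 (Orion), 63 (Meridian), 42 (Arden), …
The 5 highest are Onyx, Zephyr, Hale, Willow, Orion.
First losing bid is Meridian's €63, which sets the uniform price.
Total revenue = 5 × €63 = €315.

Total revenue: €315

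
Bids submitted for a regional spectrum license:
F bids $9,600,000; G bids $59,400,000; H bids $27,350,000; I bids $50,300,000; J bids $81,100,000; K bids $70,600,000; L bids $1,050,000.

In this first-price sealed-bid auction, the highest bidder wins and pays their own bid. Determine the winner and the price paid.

J pays $81,100,000

Rule: the highest bidder wins and pays their own bid.
Bids in order: 81,100,000 (J) > 70,600,000 (K) > 59,400,000 (G) > 50,300,000 (I) > 27,350,000 (H) > 9,600,000 (F) > …
First-price: J pays what they bid, $81,100,000.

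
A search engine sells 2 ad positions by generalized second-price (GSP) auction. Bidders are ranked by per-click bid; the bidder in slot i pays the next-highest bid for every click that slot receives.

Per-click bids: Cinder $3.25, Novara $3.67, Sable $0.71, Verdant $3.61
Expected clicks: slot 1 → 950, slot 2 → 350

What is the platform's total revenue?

Total revenue: $4567.00

Ranked by bid: $3.67 (Novara) > $3.61 (Verdant) > $3.25 (Cinder) > …
Slot 1: Novara pays $3.61 × 950 = $3429.50
Slot 2: Verdant pays $3.25 × 350 = $1137.50
Total = $4567.00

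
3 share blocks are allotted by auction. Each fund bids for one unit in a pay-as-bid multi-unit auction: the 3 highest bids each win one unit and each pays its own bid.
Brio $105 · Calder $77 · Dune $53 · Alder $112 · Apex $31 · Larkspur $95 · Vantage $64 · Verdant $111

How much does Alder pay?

Sorting: 112 (Alder), 111 (Verdant), 105 (Brio), 95 (Larkspur), 77 (Calder), …
Top 3: Alder, Verdant, Brio.
Alder wins → own bid $112.

Alder pays $112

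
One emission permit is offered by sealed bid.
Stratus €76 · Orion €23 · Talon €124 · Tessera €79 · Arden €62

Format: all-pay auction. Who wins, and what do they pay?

Talon pays €124

Sorting bids: 124 (Talon) > 79 (Tessera) > 76 (Stratus) > 62 (Arden) > 23 (Orion)
Talon is highest and takes the item; every bidder forfeits their bid.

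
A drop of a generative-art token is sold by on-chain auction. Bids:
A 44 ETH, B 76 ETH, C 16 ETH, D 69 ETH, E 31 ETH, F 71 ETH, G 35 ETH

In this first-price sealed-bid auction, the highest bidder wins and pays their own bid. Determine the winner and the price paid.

B pays 76 ETH

Rule: the highest bidder wins and pays their own bid.
Bids in order: 76 (B) > 71 (F) > 69 (D) > 44 (A) > 35 (G) > 31 (E) > …
B has the highest bid and pays exactly that: 76 ETH.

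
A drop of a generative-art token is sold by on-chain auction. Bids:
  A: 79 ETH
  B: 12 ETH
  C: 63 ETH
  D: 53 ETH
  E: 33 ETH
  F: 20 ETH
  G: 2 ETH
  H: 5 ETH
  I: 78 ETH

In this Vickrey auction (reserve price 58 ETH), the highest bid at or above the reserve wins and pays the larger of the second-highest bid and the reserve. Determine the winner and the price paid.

A pays 78 ETH

Sorting bids: 79 (A) > 78 (I) > 63 (C) > 53 (D) > 33 (E) > 20 (F) > …
A has the top bid at or above the reserve (79 ETH).
Second-highest bid 78 ETH exceeds the reserve 58 ETH → payment 78 ETH.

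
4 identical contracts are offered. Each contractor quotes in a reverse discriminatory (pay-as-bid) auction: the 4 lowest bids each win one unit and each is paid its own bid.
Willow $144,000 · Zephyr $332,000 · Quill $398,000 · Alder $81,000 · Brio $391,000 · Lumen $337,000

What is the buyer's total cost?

Bids ranked low→high: 81,000 (Alder), 144,000 (Willow), 332,000 (Zephyr), 337,000 (Lumen), 391,000 (Brio), 398,000 (Quill)
The 4 lowest are Alder, Willow, Zephyr, Lumen.
Total cost = 81,000 + 144,000 + 332,000 + 337,000 = $894,000.

Total cost: $894,000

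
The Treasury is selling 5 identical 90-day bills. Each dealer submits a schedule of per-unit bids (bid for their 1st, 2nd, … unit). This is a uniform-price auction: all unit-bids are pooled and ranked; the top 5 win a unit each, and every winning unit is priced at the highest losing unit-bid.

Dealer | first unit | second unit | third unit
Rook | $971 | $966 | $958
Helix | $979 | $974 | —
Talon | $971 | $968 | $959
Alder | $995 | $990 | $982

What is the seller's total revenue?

Total revenue: $4,855

Pooled unit-bids ranked (top 5): 995 (Alder-1), 990 (Alder-2), 982 (Alder-3), 979 (Helix-1), 974 (Helix-2)
Highest rejected unit-bid = $971.
Allocation: Alder 3, Helix 2. Every unit priced at $971.
Revenue = 5 × 971 = $4,855.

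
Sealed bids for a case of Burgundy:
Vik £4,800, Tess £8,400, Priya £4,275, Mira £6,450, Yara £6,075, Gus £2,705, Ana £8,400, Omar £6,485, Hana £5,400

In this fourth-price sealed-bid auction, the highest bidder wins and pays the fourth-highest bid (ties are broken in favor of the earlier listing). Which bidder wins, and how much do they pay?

Fourth-price sealed-bid auction: the highest bidder wins and pays the fourth-highest bid.
Sorting bids: 8,400 (Tess) > 8,400 (Ana) > 6,485 (Omar) > 6,450 (Mira) > 6,075 (Yara) > 5,400 (Hana) > …
Tess and Ana tie at £8,400; tie-break gives it to Tess.
Tess wins; payment is bid #4 in the ranking = £6,450.

Tess pays £6,450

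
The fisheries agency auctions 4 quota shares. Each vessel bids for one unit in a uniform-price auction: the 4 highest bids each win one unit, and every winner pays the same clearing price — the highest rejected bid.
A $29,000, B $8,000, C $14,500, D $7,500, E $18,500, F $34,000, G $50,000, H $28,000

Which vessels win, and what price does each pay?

G, F, A, H; each pays $18,500

Sorting: 50,000 (G), 34,000 (F), 29,000 (A), 28,000 (H), 18,500 (E), 14,500 (C), …
Top 4: G, F, A, H.
Clearing price = highest rejected bid = $18,500.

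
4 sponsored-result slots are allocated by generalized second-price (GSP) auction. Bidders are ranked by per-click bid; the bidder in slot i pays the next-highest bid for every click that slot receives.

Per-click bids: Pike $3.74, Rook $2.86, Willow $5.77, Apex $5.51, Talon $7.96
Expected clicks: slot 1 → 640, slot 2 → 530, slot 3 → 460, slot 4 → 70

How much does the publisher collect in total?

Total revenue: $8533.70

Ranked by bid: $7.96 (Talon) > $5.77 (Willow) > $5.51 (Apex) > $3.74 (Pike) > $2.86 (Rook)
Slot 1: Talon pays $5.77 × 640 = $3692.80
Slot 2: Willow pays $5.51 × 530 = $2920.30
Slot 3: Apex pays $3.74 × 460 = $1720.40
Slot 4: Pike pays $2.86 × 70 = $200.20
Total = $8533.70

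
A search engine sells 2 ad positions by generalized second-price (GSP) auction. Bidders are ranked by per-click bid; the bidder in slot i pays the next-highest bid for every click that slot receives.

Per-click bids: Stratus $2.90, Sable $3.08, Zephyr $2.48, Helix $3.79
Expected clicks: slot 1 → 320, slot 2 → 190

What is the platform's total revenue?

Ranked by bid: $3.79 (Helix) > $3.08 (Sable) > $2.90 (Stratus) > …
Slot 1: Helix pays $3.08 × 320 = $985.60
Slot 2: Sable pays $2.90 × 190 = $551.00
Total = $1536.60

Total revenue: $1536.60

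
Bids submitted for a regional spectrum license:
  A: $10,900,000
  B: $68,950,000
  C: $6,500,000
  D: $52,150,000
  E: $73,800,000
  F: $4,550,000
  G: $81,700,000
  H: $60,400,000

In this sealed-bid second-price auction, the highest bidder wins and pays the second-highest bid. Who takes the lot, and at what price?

G pays $73,800,000

Bids in order: 81,700,000 (G) > 73,800,000 (E) > 68,950,000 (B) > 60,400,000 (H) > 52,150,000 (D) > 10,900,000 (A) > …
Second-price: G pays E's bid of $73,800,000.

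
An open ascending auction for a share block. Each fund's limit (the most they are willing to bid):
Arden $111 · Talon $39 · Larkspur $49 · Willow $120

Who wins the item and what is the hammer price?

Limits in order: 120 (Willow) > 111 (Arden) > 49 (Larkspur) > 39 (Talon)
Bidding ends when Arden exits at $111; Willow takes it.

Willow wins at $111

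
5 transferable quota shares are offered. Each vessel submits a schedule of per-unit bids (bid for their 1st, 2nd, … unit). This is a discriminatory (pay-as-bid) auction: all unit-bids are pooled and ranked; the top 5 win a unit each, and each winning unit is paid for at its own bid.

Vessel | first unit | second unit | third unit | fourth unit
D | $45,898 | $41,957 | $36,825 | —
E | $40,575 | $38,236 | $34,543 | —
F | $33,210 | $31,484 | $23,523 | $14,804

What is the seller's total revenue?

Total revenue: $203,491

Merging the schedules and taking the best 5: 45,898 (D-1), 41,957 (D-2), 40,575 (E-1), 38,236 (E-2), 36,825 (D-3)
Next rejected bid: $34,543 (not a price — pay-as-bid).
Each winning unit pays its own bid.
Revenue = 45,898 + 41,957 + 40,575 + 38,236 + 36,825 = $203,491.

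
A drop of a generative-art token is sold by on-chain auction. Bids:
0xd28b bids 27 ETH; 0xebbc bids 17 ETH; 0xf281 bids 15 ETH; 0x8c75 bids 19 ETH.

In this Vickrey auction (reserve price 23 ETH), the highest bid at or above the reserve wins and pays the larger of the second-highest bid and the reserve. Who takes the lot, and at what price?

0xd28b pays 23 ETH

Sorting bids: 27 (0xd28b) > 19 (0x8c75) > 17 (0xebbc) > 15 (0xf281)
Highest eligible bid: 0xd28b at 27 ETH.
max(second-highest 19 ETH, reserve 23 ETH) = 23 ETH.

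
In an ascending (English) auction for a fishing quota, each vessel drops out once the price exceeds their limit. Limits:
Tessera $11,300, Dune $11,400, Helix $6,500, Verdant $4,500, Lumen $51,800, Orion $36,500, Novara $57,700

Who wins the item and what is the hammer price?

Novara wins at $51,800

Rule: the price rises until one bidder remains; the winner pays the price at which the last rival dropped out.
Limits ranked: 57,700 (Novara) > 51,800 (Lumen) > 36,500 (Orion) > 11,400 (Dune) > 11,300 (Tessera) > 6,500 (Helix) > …
Bidding ends when Lumen exits at $51,800; Novara takes it.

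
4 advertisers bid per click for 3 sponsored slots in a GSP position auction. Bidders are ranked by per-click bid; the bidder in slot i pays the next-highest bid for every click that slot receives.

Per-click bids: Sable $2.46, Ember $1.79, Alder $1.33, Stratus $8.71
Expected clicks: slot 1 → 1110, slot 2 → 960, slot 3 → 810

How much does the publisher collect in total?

Per-click bids in order: $8.71 (Stratus) > $2.46 (Sable) > $1.79 (Ember) > $1.33 (Alder)
Slot 1: Stratus pays $2.46 × 1110 = $2730.60
Slot 2: Sable pays $1.79 × 960 = $1718.40
Slot 3: Ember pays $1.33 × 810 = $1077.30
Total = $5526.30

Total revenue: $5526.30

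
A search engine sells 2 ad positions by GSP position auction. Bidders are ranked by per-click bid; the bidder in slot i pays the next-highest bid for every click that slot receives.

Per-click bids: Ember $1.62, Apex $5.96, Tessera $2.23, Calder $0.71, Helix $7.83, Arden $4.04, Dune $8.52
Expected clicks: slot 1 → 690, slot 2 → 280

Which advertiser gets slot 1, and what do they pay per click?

Per-click bids in order: $8.52 (Dune) > $7.83 (Helix) > $5.96 (Apex) > …
Slot 1 goes to the first-ranked bidder, Dune, who pays the next bid down: $7.83/click.

Dune; $7.83 per click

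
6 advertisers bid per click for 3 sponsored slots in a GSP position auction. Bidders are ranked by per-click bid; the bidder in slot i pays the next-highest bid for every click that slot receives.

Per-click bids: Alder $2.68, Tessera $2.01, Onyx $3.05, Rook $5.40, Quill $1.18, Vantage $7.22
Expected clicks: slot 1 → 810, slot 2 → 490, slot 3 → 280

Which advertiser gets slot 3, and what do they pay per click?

Sorting advertisers: $7.22 (Vantage) > $5.40 (Rook) > $3.05 (Onyx) > $2.68 (Alder) > …
Slot 3 goes to the third-ranked bidder, Onyx, who pays the next bid down: $2.68/click.

Onyx; $2.68 per click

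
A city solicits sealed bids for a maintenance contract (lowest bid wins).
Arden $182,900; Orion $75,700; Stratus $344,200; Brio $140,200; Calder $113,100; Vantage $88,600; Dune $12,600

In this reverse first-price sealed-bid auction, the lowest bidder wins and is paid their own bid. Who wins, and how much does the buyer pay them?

Dune is paid $12,600

Reverse first-price sealed-bid auction: the lowest bidder wins and is paid their own bid.
Sorting bids: 12,600 (Dune) < 75,700 (Orion) < 88,600 (Vantage) < 113,100 (Calder) < 140,200 (Brio) < 182,900 (Arden) < …
Dune has the lowest bid and is paid exactly that: $12,600.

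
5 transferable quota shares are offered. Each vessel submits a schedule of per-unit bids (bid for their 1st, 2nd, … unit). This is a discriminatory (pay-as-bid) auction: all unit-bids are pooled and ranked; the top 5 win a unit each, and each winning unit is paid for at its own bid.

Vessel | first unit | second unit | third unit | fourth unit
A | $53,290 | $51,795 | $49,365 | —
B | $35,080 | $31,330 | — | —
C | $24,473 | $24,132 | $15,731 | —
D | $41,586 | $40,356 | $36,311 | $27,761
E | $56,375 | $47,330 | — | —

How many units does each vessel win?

Pooled unit-bids ranked (top 5): 56,375 (E-1), 53,290 (A-1), 51,795 (A-2), 49,365 (A-3), 47,330 (E-2)
Next rejected bid: $41,586 (not a price — pay-as-bid).
Allocation: A 3, E 2.

A 3, E 2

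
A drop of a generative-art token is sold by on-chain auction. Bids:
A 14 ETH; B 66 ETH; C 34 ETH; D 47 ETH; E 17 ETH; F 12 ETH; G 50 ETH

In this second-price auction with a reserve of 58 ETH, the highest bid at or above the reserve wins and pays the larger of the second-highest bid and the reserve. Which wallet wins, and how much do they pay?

B pays 58 ETH

Bids in order: 66 (B) > 50 (G) > 47 (D) > 34 (C) > 17 (E) > 14 (A) > …
B has the top bid at or above the reserve (66 ETH).
max(second-highest 50 ETH, reserve 58 ETH) = 58 ETH.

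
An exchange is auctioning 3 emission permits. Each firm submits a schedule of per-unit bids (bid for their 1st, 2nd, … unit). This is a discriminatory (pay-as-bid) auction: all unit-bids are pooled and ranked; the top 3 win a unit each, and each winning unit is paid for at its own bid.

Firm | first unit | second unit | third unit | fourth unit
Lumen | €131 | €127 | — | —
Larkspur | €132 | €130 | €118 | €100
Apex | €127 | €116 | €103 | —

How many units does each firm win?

Merging the schedules and taking the best 3: 132 (Larkspur-1), 131 (Lumen-1), 130 (Larkspur-2)
Next rejected bid: €127 (not a price — pay-as-bid).
Allocation: Larkspur 2, Lumen 1.

Larkspur 2, Lumen 1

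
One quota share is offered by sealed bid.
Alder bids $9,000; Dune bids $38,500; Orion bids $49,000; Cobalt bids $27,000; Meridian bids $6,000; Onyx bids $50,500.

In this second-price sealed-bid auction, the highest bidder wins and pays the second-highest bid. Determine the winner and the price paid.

Rule: the highest bidder wins and pays the second-highest bid.
Bids ranked: 50,500 (Onyx) > 49,000 (Orion) > 38,500 (Dune) > 27,000 (Cobalt) > 9,000 (Alder) > 6,000 (Meridian)
Onyx wins with the highest bid; price is set by the runner-up at $49,000.

Onyx pays $49,000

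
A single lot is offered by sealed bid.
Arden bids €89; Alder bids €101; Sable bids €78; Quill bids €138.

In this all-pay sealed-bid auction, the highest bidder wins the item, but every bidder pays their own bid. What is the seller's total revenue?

Total revenue: €406

All-pay sealed-bid auction: the highest bidder wins the item, but every bidder pays their own bid.
Sorting bids: 138 (Quill) > 101 (Alder) > 89 (Arden) > 78 (Sable)
Quill wins with the top bid; all bids are sunk regardless.
Every bidder forfeits their bid regardless of winning.
Revenue = 89 + 101 + 78 + 138 = €406.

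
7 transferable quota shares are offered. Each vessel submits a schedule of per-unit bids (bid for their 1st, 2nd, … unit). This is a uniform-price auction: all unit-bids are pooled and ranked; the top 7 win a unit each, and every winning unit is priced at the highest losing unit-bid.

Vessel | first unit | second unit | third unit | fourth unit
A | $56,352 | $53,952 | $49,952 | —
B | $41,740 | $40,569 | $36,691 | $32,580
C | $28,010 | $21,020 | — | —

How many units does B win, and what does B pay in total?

Pooled unit-bids ranked (top 7): 56,352 (A-1), 53,952 (A-2), 49,952 (A-3), 41,740 (B-1), 40,569 (B-2), 36,691 (B-3), 32,580 (B-4)
Highest rejected unit-bid = $28,010.
B wins 4 unit(s) at $28,010 each.

B: 4 units, pays $112,040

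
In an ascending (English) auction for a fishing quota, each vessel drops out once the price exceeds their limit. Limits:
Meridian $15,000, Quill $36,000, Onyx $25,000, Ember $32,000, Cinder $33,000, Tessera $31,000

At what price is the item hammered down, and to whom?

Quill wins at $33,000

Limits in order: 36,000 (Quill) > 33,000 (Cinder) > 32,000 (Ember) > 31,000 (Tessera) > 25,000 (Onyx) > 15,000 (Meridian)
Once the price passes $33,000, only Quill is left; the hammer falls at Cinder's limit of $33,000.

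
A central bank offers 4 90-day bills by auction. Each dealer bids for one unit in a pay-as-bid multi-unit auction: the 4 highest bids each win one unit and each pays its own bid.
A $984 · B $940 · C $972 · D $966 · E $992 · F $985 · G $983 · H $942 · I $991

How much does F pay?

F pays $985

Sorting: 992 (E), 991 (I), 985 (F), 984 (A), 983 (G), 972 (C), …
The 4 highest are E, I, F, A.
F wins → own bid $985.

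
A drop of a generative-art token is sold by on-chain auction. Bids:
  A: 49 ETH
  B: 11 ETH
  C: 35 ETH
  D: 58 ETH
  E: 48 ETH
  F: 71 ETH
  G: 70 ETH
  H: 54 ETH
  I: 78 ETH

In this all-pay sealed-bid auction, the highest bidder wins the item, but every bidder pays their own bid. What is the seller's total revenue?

Rule: the highest bidder wins the item, but every bidder pays their own bid.
Bids ranked: 78 (I) > 71 (F) > 70 (G) > 58 (D) > 54 (H) > 49 (A) > …
I wins with the top bid; all bids are sunk regardless.
Every bidder forfeits their bid regardless of winning.
Revenue = 49 + 11 + 35 + 58 + 48 + 71 + 70 + 54 + 78 = 474 ETH.

Total revenue: 474 ETH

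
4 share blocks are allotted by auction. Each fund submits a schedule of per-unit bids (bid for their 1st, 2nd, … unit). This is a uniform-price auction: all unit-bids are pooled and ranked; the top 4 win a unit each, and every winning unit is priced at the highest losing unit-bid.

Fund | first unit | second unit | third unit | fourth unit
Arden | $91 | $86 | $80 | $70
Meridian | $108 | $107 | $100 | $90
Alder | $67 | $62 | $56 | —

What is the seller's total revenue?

Total revenue: $360

Merging the schedules and taking the best 4: 108 (Meridian-1), 107 (Meridian-2), 100 (Meridian-3), 91 (Arden-1)
Highest rejected unit-bid = $90.
Allocation: Arden 1, Meridian 3. Every unit priced at $90.
Revenue = 4 × 90 = $360.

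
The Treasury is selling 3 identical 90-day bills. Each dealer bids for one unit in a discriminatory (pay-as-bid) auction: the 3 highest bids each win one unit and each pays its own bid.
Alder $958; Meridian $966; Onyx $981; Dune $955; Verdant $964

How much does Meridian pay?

Ordering the bids: 981 (Onyx), 966 (Meridian), 964 (Verdant), 958 (Alder), 955 (Dune)
The 3 highest are Onyx, Meridian, Verdant.
Meridian wins → own bid $966.

Meridian pays $966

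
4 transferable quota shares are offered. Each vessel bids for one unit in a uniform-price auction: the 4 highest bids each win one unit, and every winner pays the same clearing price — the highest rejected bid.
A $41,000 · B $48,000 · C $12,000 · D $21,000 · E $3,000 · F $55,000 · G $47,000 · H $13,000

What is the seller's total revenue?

Total revenue: $84,000

Sorting: 55,000 (F), 48,000 (B), 47,000 (G), 41,000 (A), 21,000 (D), 13,000 (H), …
Top 4: F, B, G, A.
Highest unsuccessful bid: $21,000 → clearing price.
Total revenue = 4 × $21,000 = $84,000.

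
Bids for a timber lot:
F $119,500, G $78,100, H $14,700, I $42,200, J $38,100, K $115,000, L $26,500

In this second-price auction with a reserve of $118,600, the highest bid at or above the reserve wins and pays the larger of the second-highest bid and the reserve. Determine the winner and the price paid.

F pays $118,600

Bids in order: 119,500 (F) > 115,000 (K) > 78,100 (G) > 42,200 (I) > 38,100 (J) > 26,500 (L) > …
F has the top bid at or above the reserve ($119,500).
Second-highest bid $115,000 is below the reserve $118,600, so the reserve binds → payment $118,600.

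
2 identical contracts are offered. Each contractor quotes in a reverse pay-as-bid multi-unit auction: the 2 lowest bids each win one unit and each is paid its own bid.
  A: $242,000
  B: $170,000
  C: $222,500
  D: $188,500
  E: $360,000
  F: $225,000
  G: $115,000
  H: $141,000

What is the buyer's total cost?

Ordering the bids: 115,000 (G), 141,000 (H), 170,000 (B), 188,500 (D), …
Winners (2 units): G, H.
Total cost = 115,000 + 141,000 = $256,000.

Total cost: $256,000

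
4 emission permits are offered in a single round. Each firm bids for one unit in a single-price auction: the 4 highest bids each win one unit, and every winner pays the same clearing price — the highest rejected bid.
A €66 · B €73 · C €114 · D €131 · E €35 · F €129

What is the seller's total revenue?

Sorting: 131 (D), 129 (F), 114 (C), 73 (B), 66 (A), 35 (E)
The 4 highest are D, F, C, B.
Highest unsuccessful bid: €66 → clearing price.
Total revenue = 4 × €66 = €264.

Total revenue: €264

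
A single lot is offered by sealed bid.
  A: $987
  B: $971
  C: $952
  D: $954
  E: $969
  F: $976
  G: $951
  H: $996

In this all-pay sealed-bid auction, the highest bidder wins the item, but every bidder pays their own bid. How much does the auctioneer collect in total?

Bids ranked: 996 (H) > 987 (A) > 976 (F) > 971 (B) > 969 (E) > 954 (D) > …
Every bidder forfeits their bid regardless of winning.
Revenue = 987 + 971 + 952 + 954 + 969 + 976 + 951 + 996 = $7,756.

Total revenue: $7,756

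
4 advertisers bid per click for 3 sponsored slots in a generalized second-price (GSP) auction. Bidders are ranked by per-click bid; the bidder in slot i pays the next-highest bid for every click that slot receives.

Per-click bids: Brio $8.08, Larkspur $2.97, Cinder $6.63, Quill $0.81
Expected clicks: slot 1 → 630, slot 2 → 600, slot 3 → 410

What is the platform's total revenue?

Per-click bids in order: $8.08 (Brio) > $6.63 (Cinder) > $2.97 (Larkspur) > $0.81 (Quill)
Slot 1: Brio pays $6.63 × 630 = $4176.90
Slot 2: Cinder pays $2.97 × 600 = $1782.00
Slot 3: Larkspur pays $0.81 × 410 = $332.10
Total = $6291.00

Total revenue: $6291.00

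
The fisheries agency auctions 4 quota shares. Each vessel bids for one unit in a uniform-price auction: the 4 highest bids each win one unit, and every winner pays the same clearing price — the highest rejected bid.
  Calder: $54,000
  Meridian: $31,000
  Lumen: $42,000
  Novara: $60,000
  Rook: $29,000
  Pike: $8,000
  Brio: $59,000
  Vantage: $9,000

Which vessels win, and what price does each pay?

Novara, Brio, Calder, Lumen; each pays $31,000

Sorting: 60,000 (Novara), 59,000 (Brio), 54,000 (Calder), 42,000 (Lumen), 31,000 (Meridian), 29,000 (Rook), …
The 4 highest are Novara, Brio, Calder, Lumen.
Clearing price = highest rejected bid = $31,000.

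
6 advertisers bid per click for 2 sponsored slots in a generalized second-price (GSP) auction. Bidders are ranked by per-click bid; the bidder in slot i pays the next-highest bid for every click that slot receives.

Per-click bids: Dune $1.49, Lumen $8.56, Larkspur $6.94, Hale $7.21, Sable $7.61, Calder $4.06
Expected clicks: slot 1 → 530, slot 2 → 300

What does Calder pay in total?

Calder pays $0.00

Sorting advertisers: $8.56 (Lumen) > $7.61 (Sable) > $7.21 (Hale) > …
Calder ranks below slot 2 → no slot, pays nothing.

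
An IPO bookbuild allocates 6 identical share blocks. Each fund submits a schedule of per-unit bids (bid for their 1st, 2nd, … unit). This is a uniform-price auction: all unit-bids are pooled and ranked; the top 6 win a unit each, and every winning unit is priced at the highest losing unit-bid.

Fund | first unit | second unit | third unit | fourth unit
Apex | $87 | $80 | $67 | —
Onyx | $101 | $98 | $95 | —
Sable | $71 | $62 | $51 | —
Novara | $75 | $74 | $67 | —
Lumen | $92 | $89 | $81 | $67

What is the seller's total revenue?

Total revenue: $486

All unit-bids, highest first — top 6: 101 (Onyx-1), 98 (Onyx-2), 95 (Onyx-3), 92 (Lumen-1), 89 (Lumen-2), 87 (Apex-1)
First bid not allocated: $81.
Allocation: Apex 1, Lumen 2, Onyx 3. Every unit priced at $81.
Revenue = 6 × 81 = $486.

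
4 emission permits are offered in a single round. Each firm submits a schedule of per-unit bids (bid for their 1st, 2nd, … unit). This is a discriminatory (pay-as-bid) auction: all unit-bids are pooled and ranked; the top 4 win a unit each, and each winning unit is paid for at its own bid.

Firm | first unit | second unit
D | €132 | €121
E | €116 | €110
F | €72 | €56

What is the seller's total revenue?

Total revenue: €479

Pooled unit-bids ranked (top 4): 132 (D-1), 121 (D-2), 116 (E-1), 110 (E-2)
Next rejected bid: €72 (not a price — pay-as-bid).
Each winning unit pays its own bid.
Revenue = 132 + 121 + 116 + 110 = €479.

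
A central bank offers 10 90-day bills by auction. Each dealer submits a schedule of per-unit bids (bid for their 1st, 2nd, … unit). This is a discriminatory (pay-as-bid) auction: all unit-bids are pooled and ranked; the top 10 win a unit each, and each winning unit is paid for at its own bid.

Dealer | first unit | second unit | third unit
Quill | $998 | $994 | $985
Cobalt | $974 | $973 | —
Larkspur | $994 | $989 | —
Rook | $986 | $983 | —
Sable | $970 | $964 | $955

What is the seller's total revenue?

Total revenue: $9,846

Merging the schedules and taking the best 10: 998 (Quill-1), 994 (Quill-2), 994 (Larkspur-1), 989 (Larkspur-2), 986 (Rook-1), 985 (Quill-3), 983 (Rook-2), 974 (Cobalt-1), 973 (Cobalt-2), 970 (Sable-1)
Next rejected bid: $964 (not a price — pay-as-bid).
Each winning unit pays its own bid.
Revenue = 998 + 994 + 994 + 989 + 986 + 985 + 983 + 974 + 973 + 970 = $9,846.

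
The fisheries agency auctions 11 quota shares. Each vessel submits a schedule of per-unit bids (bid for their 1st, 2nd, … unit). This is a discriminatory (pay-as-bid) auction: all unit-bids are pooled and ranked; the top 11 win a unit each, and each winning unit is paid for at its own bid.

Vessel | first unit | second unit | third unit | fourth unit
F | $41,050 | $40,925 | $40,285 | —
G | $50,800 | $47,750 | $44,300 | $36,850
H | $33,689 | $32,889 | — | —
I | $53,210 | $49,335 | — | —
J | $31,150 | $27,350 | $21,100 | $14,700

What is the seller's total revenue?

Total revenue: $471,083

All unit-bids, highest first — top 11: 53,210 (I-1), 50,800 (G-1), 49,335 (I-2), 47,750 (G-2), 44,300 (G-3), 41,050 (F-1), 40,925 (F-2), 40,285 (F-3), 36,850 (G-4), 33,689 (H-1), 32,889 (H-2)
Next rejected bid: $31,150 (not a price — pay-as-bid).
Each winning unit pays its own bid.
Revenue = 53,210 + 50,800 + 49,335 + 47,750 + 44,300 + 41,050 + 40,925 + 40,285 + 36,850 + 33,689 + 32,889 = $471,083.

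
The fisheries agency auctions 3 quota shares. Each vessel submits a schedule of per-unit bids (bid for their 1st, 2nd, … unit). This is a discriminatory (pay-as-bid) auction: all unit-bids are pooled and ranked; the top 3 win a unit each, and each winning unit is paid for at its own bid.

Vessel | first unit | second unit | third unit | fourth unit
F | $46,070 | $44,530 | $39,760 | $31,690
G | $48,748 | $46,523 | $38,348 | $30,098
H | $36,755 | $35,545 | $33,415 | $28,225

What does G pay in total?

G pays $95,271

Merging the schedules and taking the best 3: 48,748 (G-1), 46,523 (G-2), 46,070 (F-1)
Next rejected bid: $44,530 (not a price — pay-as-bid).
G's winning unit-bids: 48,748 + 46,523 = $95,271.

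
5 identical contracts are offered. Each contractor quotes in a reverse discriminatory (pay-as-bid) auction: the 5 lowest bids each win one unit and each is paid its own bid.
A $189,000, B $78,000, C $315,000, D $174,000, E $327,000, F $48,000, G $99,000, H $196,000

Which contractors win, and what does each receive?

Sorting: 48,000 (F), 78,000 (B), 99,000 (G), 174,000 (D), 189,000 (A), 196,000 (H), 315,000 (C), …
Lowest 5: F, B, G, D, A.
Each winner is paid its own bid: F $48,000, B $78,000, G $99,000, D $174,000, A $189,000.

F $48,000, B $78,000, G $99,000, D $174,000, A $189,000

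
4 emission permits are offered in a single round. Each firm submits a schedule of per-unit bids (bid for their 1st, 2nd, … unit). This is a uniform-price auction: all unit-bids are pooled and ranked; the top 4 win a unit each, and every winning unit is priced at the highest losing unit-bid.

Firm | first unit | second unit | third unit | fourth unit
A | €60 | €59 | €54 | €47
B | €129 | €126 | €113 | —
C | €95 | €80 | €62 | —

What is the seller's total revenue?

Pooled unit-bids ranked (top 4): 129 (B-1), 126 (B-2), 113 (B-3), 95 (C-1)
Highest rejected unit-bid = €80.
Allocation: B 3, C 1. Every unit priced at €80.
Revenue = 4 × 80 = €320.

Total revenue: €320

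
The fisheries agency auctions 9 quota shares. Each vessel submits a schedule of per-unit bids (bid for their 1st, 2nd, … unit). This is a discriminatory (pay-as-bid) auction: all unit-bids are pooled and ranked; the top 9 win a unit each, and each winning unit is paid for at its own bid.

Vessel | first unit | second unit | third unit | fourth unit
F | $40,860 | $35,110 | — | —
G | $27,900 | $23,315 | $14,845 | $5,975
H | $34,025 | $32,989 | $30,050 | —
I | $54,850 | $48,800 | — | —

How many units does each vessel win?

F 2, G 2, H 3, I 2

All unit-bids, highest first — top 9: 54,850 (I-1), 48,800 (I-2), 40,860 (F-1), 35,110 (F-2), 34,025 (H-1), 32,989 (H-2), 30,050 (H-3), 27,900 (G-1), 23,315 (G-2)
Next rejected bid: $14,845 (not a price — pay-as-bid).
Allocation: F 2, G 2, H 3, I 2.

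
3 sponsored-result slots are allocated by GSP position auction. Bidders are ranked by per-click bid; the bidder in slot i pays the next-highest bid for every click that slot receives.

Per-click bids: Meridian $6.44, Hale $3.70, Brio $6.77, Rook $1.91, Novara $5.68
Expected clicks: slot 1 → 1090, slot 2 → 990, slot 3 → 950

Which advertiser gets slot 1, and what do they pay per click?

Ranked by bid: $6.77 (Brio) > $6.44 (Meridian) > $5.68 (Novara) > $3.70 (Hale) > …
Slot 1 goes to the first-ranked bidder, Brio, who pays the next bid down: $6.44/click.

Brio; $6.44 per click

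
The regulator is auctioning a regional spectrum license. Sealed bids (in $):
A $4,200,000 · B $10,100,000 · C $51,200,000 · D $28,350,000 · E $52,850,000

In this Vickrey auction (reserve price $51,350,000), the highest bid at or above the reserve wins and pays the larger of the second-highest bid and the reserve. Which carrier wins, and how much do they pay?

Vickrey auction (reserve price $51,350,000): the highest bid at or above the reserve wins and pays the larger of the second-highest bid and the reserve.
Sorting bids: 52,850,000 (E) > 51,200,000 (C) > 28,350,000 (D) > 10,100,000 (B) > 4,200,000 (A)
Highest eligible bid: E at $52,850,000.
Second-highest bid $51,200,000 is below the reserve $51,350,000, so the reserve binds → payment $51,350,000.

E pays $51,350,000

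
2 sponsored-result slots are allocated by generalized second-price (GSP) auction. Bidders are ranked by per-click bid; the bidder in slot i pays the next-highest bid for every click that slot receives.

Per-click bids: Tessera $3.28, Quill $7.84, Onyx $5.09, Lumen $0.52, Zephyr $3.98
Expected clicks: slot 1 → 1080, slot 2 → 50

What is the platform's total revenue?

Per-click bids in order: $7.84 (Quill) > $5.09 (Onyx) > $3.98 (Zephyr) > …
Slot 1: Quill pays $5.09 × 1080 = $5497.20
Slot 2: Onyx pays $3.98 × 50 = $199.00
Total = $5696.20

Total revenue: $5696.20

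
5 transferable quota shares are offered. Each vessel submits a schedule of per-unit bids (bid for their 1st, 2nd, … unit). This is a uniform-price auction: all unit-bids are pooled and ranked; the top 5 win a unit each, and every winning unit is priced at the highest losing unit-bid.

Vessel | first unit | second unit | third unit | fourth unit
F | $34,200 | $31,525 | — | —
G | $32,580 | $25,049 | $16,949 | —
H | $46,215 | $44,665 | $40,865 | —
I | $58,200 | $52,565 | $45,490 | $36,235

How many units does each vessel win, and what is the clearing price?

H 2, I 3; clearing price $40,865

Merging the schedules and taking the best 5: 58,200 (I-1), 52,565 (I-2), 46,215 (H-1), 45,490 (I-3), 44,665 (H-2)
Highest rejected unit-bid = $40,865.
Allocation: H 2, I 3.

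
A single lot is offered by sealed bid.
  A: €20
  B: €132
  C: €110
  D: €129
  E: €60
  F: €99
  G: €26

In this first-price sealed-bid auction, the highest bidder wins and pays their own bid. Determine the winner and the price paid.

Sorting bids: 132 (B) > 129 (D) > 110 (C) > 99 (F) > 60 (E) > 26 (G) > …
B is highest → pays own bid, €132.

B pays €132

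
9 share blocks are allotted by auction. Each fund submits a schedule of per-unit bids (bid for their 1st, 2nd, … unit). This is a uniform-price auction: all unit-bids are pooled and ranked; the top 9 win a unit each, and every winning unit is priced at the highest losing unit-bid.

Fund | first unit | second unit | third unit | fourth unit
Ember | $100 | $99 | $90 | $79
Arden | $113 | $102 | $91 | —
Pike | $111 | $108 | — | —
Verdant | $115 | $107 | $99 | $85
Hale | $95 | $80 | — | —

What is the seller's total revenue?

Total revenue: $855

Merging the schedules and taking the best 9: 115 (Verdant-1), 113 (Arden-1), 111 (Pike-1), 108 (Pike-2), 107 (Verdant-2), 102 (Arden-2), 100 (Ember-1), 99 (Ember-2), 99 (Verdant-3)
The (k+1)-th unit-bid is $95.
Allocation: Arden 2, Ember 2, Pike 2, Verdant 3. Every unit priced at $95.
Revenue = 9 × 95 = $855.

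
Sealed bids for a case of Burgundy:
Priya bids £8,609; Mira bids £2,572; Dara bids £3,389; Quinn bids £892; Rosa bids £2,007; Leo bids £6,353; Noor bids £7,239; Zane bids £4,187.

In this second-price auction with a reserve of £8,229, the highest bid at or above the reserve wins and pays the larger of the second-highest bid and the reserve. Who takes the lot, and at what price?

Second-price auction with a reserve of £8,229: the highest bid at or above the reserve wins and pays the larger of the second-highest bid and the reserve.
Bids in order: 8,609 (Priya) > 7,239 (Noor) > 6,353 (Leo) > 4,187 (Zane) > 3,389 (Dara) > 2,572 (Mira) > …
Priya has the top bid at or above the reserve (£8,609).
max(second-highest £7,239, reserve £8,229) = £8,229.

Priya pays £8,229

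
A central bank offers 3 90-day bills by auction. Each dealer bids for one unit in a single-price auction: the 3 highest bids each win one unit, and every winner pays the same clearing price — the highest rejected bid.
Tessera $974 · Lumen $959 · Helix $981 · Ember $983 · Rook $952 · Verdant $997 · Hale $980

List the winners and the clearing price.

Verdant, Ember, Helix; each pays $980

Sorting: 997 (Verdant), 983 (Ember), 981 (Helix), 980 (Hale), 974 (Tessera), …
Top 3: Verdant, Ember, Helix.
Clearing price = highest rejected bid = $980.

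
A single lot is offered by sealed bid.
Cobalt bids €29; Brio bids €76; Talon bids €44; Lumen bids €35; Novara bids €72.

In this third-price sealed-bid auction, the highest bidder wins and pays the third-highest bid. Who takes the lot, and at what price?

Rule: the highest bidder wins and pays the third-highest bid.
Bids in order: 76 (Brio) > 72 (Novara) > 44 (Talon) > 35 (Lumen) > 29 (Cobalt)
Brio wins; payment is bid #3 in the ranking = €44.

Brio pays €44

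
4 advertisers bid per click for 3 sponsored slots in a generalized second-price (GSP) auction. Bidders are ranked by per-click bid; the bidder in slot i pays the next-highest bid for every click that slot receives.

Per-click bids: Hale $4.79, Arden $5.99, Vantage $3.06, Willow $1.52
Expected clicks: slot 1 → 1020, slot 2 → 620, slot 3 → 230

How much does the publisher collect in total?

Ranked by bid: $5.99 (Arden) > $4.79 (Hale) > $3.06 (Vantage) > $1.52 (Willow)
Slot 1: Arden pays $4.79 × 1020 = $4885.80
Slot 2: Hale pays $3.06 × 620 = $1897.20
Slot 3: Vantage pays $1.52 × 230 = $349.60
Total = $7132.60

Total revenue: $7132.60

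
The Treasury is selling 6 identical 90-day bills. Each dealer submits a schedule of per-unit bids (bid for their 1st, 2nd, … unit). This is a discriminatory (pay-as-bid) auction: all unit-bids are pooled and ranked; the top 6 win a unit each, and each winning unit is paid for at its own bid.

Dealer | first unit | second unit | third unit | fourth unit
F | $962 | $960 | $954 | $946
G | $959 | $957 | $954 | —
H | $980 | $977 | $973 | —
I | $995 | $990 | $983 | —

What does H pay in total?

All unit-bids, highest first — top 6: 995 (I-1), 990 (I-2), 983 (I-3), 980 (H-1), 977 (H-2), 973 (H-3)
Next rejected bid: $962 (not a price — pay-as-bid).
H's winning unit-bids: 980 + 977 + 973 = $2,930.

H pays $2,930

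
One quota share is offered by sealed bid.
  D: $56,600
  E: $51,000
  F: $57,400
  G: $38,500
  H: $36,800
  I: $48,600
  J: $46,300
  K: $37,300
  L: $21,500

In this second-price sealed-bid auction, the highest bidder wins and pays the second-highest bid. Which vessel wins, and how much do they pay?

F pays $56,600

Rule: the highest bidder wins and pays the second-highest bid.
Bids in order: 57,400 (F) > 56,600 (D) > 51,000 (E) > 48,600 (I) > 46,300 (J) > 38,500 (G) > …
F wins with the highest bid; price is set by the runner-up at $56,600.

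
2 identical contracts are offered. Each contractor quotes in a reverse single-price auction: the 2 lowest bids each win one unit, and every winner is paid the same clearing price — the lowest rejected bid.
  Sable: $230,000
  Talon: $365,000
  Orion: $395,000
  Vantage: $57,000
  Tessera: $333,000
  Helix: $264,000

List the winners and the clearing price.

Vantage, Sable; each is paid $264,000

Bids ranked low→high: 57,000 (Vantage), 230,000 (Sable), 264,000 (Helix), 333,000 (Tessera), …
Lowest 2: Vantage, Sable.
Clearing price = lowest rejected bid = $264,000.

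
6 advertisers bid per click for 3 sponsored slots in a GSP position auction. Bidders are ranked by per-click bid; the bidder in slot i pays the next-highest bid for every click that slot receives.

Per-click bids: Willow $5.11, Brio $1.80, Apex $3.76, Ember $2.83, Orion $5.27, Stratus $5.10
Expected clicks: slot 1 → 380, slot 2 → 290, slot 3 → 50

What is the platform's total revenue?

Sorting advertisers: $5.27 (Orion) > $5.11 (Willow) > $5.10 (Stratus) > $3.76 (Apex) > …
Slot 1: Orion pays $5.11 × 380 = $1941.80
Slot 2: Willow pays $5.10 × 290 = $1479.00
Slot 3: Stratus pays $3.76 × 50 = $188.00
Total = $3608.80

Total revenue: $3608.80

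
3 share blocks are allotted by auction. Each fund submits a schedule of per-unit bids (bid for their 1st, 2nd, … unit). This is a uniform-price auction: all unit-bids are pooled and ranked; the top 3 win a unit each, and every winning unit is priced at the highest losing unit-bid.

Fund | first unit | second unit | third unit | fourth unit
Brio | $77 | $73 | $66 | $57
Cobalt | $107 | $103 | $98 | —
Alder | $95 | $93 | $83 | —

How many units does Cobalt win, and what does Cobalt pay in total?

Cobalt: 3 units, pays $285

All unit-bids, highest first — top 3: 107 (Cobalt-1), 103 (Cobalt-2), 98 (Cobalt-3)
Highest rejected unit-bid = $95.
Cobalt wins 3 unit(s) at $95 each.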